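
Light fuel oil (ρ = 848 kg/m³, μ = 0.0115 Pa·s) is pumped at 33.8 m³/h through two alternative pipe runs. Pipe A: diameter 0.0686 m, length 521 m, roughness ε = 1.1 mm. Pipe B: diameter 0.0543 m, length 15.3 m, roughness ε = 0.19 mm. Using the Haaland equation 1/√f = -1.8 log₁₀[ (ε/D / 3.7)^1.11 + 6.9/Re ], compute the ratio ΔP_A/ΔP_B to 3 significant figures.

ΔP_A/ΔP_B ≈ 15.5

Pipe A: V = Q/A = 0.009389/0.003696 = 2.54 m/s; Re = 1.285e+04; ε/D = 0.016; Haaland → f = 0.04804; ΔP_A = f(L/D)(ρV²/2) = 9.982e+05 Pa.
Pipe B: V = Q/A = 0.009389/0.002316 = 4.054 m/s; Re = 1.623e+04; ε/D = 0.0035; Haaland → f = 0.03289; ΔP_B = f(L/D)(ρV²/2) = 6.46e+04 Pa.
ΔP_A/ΔP_B = 9.982e+05/6.46e+04 = 15.5.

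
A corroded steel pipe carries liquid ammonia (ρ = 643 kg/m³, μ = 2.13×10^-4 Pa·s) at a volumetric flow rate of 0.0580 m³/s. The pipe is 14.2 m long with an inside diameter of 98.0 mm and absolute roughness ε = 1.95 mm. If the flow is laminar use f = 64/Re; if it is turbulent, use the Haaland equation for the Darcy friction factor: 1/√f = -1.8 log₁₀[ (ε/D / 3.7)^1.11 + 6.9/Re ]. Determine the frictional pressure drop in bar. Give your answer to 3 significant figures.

Cross-sectional area A = πD²/4 = π(0.098)²/4 = 0.007543 m²; mean velocity V = Q/A = 0.058/0.007543 = 7.689 m/s.
Reynolds number Re = ρVD/μ = 643 · 7.689 · 0.098 / 0.000213 = 2.275e+06.
Re > 4000 → turbulent. Relative roughness ε/D = 0.00195/0.098 = 0.0199. Haaland: 1/√f = -1.8 log₁₀[(0.0199/3.7)^1.11 + 6.9/2.275e+06] = -1.8 log₁₀[0.00303 + 3.03e-06] = 4.533, so f = 0.04866.
Darcy-Weisbach: ΔP = f(L/D)(ρV²/2) = 0.04866·(14.2/0.098)·(643·7.689²/2) = 0.04866·144.9·1.901e+04 = 1.34e+05 Pa.
ΔP = 1.34e+05 Pa = 1.34 bar.

ΔP ≈ 1.34 bar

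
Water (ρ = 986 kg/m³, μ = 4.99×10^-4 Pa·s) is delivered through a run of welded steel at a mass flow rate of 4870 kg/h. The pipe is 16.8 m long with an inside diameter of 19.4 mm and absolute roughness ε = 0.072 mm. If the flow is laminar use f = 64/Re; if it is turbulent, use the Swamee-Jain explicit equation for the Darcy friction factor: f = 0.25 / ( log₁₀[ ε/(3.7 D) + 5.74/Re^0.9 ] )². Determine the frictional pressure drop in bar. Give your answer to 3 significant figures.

ΔP ≈ 2.63 bar

ṁ = 4870 kg/h = 4870/3600 = 1.353 kg/s.
A = πD²/4 = π(0.0194)²/4 = 0.0002956 m²; mean velocity V = ṁ/(ρA) = 1.353/(986 · 0.0002956) = 4.641 m/s.
Reynolds number Re = ρVD/μ = 986 · 4.641 · 0.0194 / 0.000499 = 1.779e+05.
Re > 4000 → turbulent. Relative roughness ε/D = 7.2e-05/0.0194 = 0.00371. Swamee-Jain: f = 0.25/(log₁₀[0.00371/3.7 + 5.74/1.779e+05^0.9])² = 0.25/(log₁₀[0.001 + 0.000108])² = 0.25/(-2.954)² = 0.02865.
Darcy-Weisbach: ΔP = f(L/D)(ρV²/2) = 0.02865·(16.8/0.0194)·(986·4.641²/2) = 0.02865·866·1.062e+04 = 2.635e+05 Pa.
ΔP = 2.635e+05 Pa = 2.63 bar.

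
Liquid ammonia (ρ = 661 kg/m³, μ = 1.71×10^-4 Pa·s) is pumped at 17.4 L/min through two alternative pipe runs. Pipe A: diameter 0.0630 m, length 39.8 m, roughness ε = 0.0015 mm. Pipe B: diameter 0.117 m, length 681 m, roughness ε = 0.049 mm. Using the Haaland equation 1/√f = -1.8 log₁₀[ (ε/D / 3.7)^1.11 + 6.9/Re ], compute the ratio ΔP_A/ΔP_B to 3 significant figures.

ΔP_A/ΔP_B ≈ 1.08

Pipe A: V = Q/A = 0.00029/0.003117 = 0.09303 m/s; Re = 2.266e+04; ε/D = 2.38e-05; Haaland → f = 0.025; ΔP_A = f(L/D)(ρV²/2) = 45.17 Pa.
Pipe B: V = Q/A = 0.00029/0.01075 = 0.02697 m/s; Re = 1.22e+04; ε/D = 0.000419; Haaland → f = 0.02983; ΔP_B = f(L/D)(ρV²/2) = 41.75 Pa.
ΔP_A/ΔP_B = 45.17/41.75 = 1.08.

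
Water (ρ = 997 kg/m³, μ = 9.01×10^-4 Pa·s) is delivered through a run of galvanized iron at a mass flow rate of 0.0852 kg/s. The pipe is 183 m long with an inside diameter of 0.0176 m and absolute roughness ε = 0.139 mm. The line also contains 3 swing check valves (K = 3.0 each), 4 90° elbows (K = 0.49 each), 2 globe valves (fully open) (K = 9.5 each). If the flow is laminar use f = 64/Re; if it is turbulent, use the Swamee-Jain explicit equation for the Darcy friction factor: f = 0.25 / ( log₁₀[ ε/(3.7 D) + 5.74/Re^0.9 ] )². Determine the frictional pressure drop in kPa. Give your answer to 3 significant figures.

ΔP ≈ 30.1 kPa

A = πD²/4 = π(0.0176)²/4 = 0.0002433 m²; mean velocity V = ṁ/(ρA) = 0.0852/(997 · 0.0002433) = 0.3513 m/s.
Reynolds number Re = ρVD/μ = 997 · 0.3513 · 0.0176 / 0.000901 = 6841.
Re > 4000 → turbulent. Relative roughness ε/D = 0.000139/0.0176 = 0.0079. Swamee-Jain: f = 0.25/(log₁₀[0.0079/3.7 + 5.74/6841^0.9])² = 0.25/(log₁₀[0.00213 + 0.00203])² = 0.25/(-2.381)² = 0.04412.
Total minor-loss coefficient ΣK = 3·3 + 4·0.49 + 2·9.5 = 30.
ΔP = [f·L/D + ΣK]·(ρV²/2) = [0.04412·183/0.0176 + 30]·(997·0.3513²/2) = [458.7 + 30]·61.51 = 3.006e+04 Pa.
ΔP = 3.006e+04 Pa = 30.1 kPa.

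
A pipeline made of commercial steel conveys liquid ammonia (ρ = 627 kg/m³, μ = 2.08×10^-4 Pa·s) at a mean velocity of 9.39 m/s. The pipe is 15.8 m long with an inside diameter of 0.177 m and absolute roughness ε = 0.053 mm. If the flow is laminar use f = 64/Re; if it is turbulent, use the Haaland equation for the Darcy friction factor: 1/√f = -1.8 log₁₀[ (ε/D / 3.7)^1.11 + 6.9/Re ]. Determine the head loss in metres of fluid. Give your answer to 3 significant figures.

h_f ≈ 6.06 m

Reynolds number Re = ρVD/μ = 627 · 9.39 · 0.177 / 0.000208 = 5.01e+06.
Re > 4000 → turbulent. Relative roughness ε/D = 5.3e-05/0.177 = 0.000299. Haaland: 1/√f = -1.8 log₁₀[(0.000299/3.7)^1.11 + 6.9/5.01e+06] = -1.8 log₁₀[2.87e-05 + 1.38e-06] = 8.139, so f = 0.0151.
Darcy-Weisbach: ΔP = f(L/D)(ρV²/2) = 0.0151·(15.8/0.177)·(627·9.39²/2) = 0.0151·89.27·2.764e+04 = 3.725e+04 Pa.
Head loss h_f = ΔP/(ρg) = 3.725e+04/(627·9.81) = 6.06 m.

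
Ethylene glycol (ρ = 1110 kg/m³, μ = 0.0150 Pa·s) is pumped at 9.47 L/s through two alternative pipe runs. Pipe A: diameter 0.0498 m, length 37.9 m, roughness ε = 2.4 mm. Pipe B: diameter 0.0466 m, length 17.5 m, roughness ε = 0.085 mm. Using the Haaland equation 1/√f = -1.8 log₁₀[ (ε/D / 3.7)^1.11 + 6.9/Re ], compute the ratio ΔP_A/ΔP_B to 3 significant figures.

ΔP_A/ΔP_B ≈ 3.80

Pipe A: V = Q/A = 0.00947/0.001948 = 4.862 m/s; Re = 1.792e+04; ε/D = 0.0482; Haaland → f = 0.07187; ΔP_A = f(L/D)(ρV²/2) = 7.175e+05 Pa.
Pipe B: V = Q/A = 0.00947/0.001706 = 5.552 m/s; Re = 1.915e+04; ε/D = 0.00182; Haaland → f = 0.02938; ΔP_B = f(L/D)(ρV²/2) = 1.888e+05 Pa.
ΔP_A/ΔP_B = 7.175e+05/1.888e+05 = 3.80.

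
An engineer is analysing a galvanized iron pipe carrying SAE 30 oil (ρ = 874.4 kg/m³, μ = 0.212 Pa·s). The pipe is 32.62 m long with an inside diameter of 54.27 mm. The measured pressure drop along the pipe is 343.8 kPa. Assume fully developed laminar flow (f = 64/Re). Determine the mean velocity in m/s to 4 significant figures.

For laminar flow, f = 64/Re with Re = ρVD/μ, so Darcy-Weisbach reduces to ΔP = 32μLV/D². Solving for V: V = ΔP·D²/(32μL) = 3.438e+05·(0.05427)²/(32·0.212·32.62) = 4.576 m/s.
Check: Re = ρVD/μ = 874.4·4.576·0.05427/0.212 = 1024 < 2300, so the laminar assumption holds.

V ≈ 4.576 m/s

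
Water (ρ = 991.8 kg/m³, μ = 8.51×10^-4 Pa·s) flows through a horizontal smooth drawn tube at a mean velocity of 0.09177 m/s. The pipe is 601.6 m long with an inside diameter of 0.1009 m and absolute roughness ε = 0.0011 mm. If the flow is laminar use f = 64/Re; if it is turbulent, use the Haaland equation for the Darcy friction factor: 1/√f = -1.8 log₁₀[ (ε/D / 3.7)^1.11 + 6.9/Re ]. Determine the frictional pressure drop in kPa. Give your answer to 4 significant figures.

Reynolds number Re = ρVD/μ = 991.8 · 0.09177 · 0.1009 / 0.000851 = 1.079e+04.
Re > 4000 → turbulent. Relative roughness ε/D = 1.1e-06/0.1009 = 1.09e-05. Haaland: 1/√f = -1.8 log₁₀[(1.09e-05/3.7)^1.11 + 6.9/1.079e+04] = -1.8 log₁₀[7.26e-07 + 0.000639] = 5.749, so f = 0.03026.
Darcy-Weisbach: ΔP = f(L/D)(ρV²/2) = 0.03026·(601.6/0.1009)·(991.8·0.09177²/2) = 0.03026·5962·4.176 = 753.5 Pa.
ΔP = 753.5 Pa = 0.7535 kPa.

ΔP ≈ 0.7535 kPa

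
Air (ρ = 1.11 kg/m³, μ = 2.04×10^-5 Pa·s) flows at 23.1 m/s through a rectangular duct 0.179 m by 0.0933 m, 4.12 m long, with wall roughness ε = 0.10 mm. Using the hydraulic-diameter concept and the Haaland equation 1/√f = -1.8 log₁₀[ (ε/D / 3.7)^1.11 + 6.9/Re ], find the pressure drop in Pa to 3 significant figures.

Hydraulic diameter D_h = 4A/P = 4·(0.179·0.0933)/(2·(0.179+0.0933)) = 0.0668/0.5446 = 0.1227 m.
Re = ρVD_h/μ = 1.11·23.1·0.1227/2.04e-05 = 1.542e+05.
ε/D_h = 0.0001/0.1227 = 0.000815; Haaland gives 1/√f = -1.8 log₁₀[8.73e-05+4.48e-05] = 6.983, so f = 0.02051.
ΔP = f(L/D_h)(ρV²/2) = 0.02051·4.12/0.1227·296.2 = 204 Pa.

ΔP ≈ 204 Pa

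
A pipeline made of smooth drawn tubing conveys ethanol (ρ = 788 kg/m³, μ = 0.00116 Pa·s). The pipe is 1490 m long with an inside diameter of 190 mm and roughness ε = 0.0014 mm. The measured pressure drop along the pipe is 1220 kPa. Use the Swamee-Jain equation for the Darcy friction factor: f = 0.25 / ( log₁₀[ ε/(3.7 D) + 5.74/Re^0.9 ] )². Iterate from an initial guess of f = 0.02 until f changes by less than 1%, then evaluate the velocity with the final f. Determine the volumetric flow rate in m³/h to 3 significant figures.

Q ≈ 576 m³/h

Rearranging Darcy-Weisbach: V = √(2·ΔP·D/(f·L·ρ)). With ε/D = 1.4e-06/0.19 = 7.37e-06, iterate starting from f = 0.02:
  f = 0.02 → V = √(2·1.22e+06·0.19/(0.02·1490·788)) = 4.443 m/s; Re = ρVD/μ = 5.735e+05; f → 0.01291
  f = 0.01291 → V = 5.531 m/s; Re = 7.139e+05; f → 0.01244
  f = 0.01244 → V = 5.633 m/s; Re = 7.271e+05; f → 0.01241
Converged (Δf/f < 1%). With the final f = 0.01241: V = √(2·1.22e+06·0.19/(0.01241·1490·788)) = 5.641 m/s.
Q = V·A = 5.641·(π/4·0.19²) = 0.16 m³/s = 576 m³/h.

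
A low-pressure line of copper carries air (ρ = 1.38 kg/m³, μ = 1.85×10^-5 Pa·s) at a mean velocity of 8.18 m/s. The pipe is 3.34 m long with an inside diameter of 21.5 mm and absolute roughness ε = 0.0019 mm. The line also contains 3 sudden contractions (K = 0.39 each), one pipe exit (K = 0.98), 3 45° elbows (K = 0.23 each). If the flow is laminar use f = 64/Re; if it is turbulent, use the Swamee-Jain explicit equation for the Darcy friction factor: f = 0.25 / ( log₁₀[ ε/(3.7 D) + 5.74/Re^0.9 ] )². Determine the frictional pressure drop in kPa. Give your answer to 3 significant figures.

ΔP ≈ 0.339 kPa

Reynolds number Re = ρVD/μ = 1.38 · 8.18 · 0.0215 / 1.85e-05 = 1.312e+04.
Re > 4000 → turbulent. Relative roughness ε/D = 1.9e-06/0.0215 = 8.84e-05. Swamee-Jain: f = 0.25/(log₁₀[8.84e-05/3.7 + 5.74/1.312e+04^0.9])² = 0.25/(log₁₀[2.39e-05 + 0.00113])² = 0.25/(-2.938)² = 0.02896.
Total minor-loss coefficient ΣK = 3·0.39 + 1·0.98 + 3·0.23 = 2.84.
ΔP = [f·L/D + ΣK]·(ρV²/2) = [0.02896·3.34/0.0215 + 2.84]·(1.38·8.18²/2) = [4.499 + 2.84]·46.17 = 338.8 Pa.
ΔP = 338.8 Pa = 0.339 kPa.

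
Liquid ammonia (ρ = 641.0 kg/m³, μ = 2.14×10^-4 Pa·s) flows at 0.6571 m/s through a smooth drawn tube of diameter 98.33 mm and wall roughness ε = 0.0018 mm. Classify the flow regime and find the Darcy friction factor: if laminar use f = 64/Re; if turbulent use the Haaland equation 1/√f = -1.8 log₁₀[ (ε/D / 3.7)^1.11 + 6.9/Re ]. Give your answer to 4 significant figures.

f ≈ 0.01571

Re = ρVD/μ = 641·0.6571·0.09833/0.000214 = 1.935e+05.
Re > 4000 → turbulent. ε/D = 1.8e-06/0.09833 = 1.83e-05; Haaland: 1/√f = -1.8 log₁₀[1.29e-06 + 3.57e-05] = 7.978, so f = 0.01571.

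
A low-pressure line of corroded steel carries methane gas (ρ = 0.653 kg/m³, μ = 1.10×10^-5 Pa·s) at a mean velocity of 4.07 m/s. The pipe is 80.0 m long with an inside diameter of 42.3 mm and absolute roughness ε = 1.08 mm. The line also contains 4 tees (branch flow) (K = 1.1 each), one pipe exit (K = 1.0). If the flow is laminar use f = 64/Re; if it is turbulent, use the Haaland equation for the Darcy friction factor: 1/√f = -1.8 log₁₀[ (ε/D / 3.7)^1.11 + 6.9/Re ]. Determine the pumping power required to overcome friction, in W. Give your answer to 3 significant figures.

Reynolds number Re = ρVD/μ = 0.653 · 4.07 · 0.0423 / 1.1e-05 = 1.022e+04.
Re > 4000 → turbulent. Relative roughness ε/D = 0.00108/0.0423 = 0.0255. Haaland: 1/√f = -1.8 log₁₀[(0.0255/3.7)^1.11 + 6.9/1.022e+04] = -1.8 log₁₀[0.00399 + 0.000675] = 4.196, so f = 0.0568.
Total minor-loss coefficient ΣK = 4·1.1 + 1·1 = 5.4.
ΔP = [f·L/D + ΣK]·(ρV²/2) = [0.0568·80/0.0423 + 5.4]·(0.653·4.07²/2) = [107.4 + 5.4]·5.408 = 610.2 Pa.
Q = V·A = 4.07·0.001405 = 0.00572 m³/s.
Pumping power P = QΔP = 0.00572·610.2 = 3.490 W = 3.49 W.

P ≈ 3.49 W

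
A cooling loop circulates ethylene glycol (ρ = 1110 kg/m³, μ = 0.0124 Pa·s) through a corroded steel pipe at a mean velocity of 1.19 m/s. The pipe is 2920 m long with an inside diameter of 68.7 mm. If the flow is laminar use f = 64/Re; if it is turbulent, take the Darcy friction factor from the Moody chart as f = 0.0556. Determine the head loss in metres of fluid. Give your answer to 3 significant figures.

h_f ≈ 171 m

Reynolds number Re = ρVD/μ = 1110 · 1.19 · 0.0687 / 0.0124 = 7318.
Re > 4000 → turbulent; use the Moody-chart value f = 0.0556.
Darcy-Weisbach: ΔP = f(L/D)(ρV²/2) = 0.0556·(2920/0.0687)·(1110·1.19²/2) = 0.0556·4.25e+04·785.9 = 1.857e+06 Pa.
Head loss h_f = ΔP/(ρg) = 1.857e+06/(1110·9.81) = 171 m.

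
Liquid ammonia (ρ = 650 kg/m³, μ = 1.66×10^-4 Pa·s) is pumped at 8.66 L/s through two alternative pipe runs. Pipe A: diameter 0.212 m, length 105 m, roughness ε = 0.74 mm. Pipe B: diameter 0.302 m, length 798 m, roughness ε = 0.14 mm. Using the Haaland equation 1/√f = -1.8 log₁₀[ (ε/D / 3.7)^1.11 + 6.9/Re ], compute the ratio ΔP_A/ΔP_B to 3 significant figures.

Pipe A: V = Q/A = 0.00866/0.0353 = 0.2453 m/s; Re = 2.037e+05; ε/D = 0.00349; Haaland → f = 0.0279; ΔP_A = f(L/D)(ρV²/2) = 270.3 Pa.
Pipe B: V = Q/A = 0.00866/0.07163 = 0.1209 m/s; Re = 1.43e+05; ε/D = 0.000464; Haaland → f = 0.01907; ΔP_B = f(L/D)(ρV²/2) = 239.4 Pa.
ΔP_A/ΔP_B = 270.3/239.4 = 1.13.

ΔP_A/ΔP_B ≈ 1.13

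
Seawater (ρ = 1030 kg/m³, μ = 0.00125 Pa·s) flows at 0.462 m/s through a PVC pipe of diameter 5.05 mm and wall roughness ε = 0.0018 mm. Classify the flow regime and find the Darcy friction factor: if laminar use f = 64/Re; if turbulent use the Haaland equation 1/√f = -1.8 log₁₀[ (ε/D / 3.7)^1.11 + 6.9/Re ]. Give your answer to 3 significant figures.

Re = ρVD/μ = 1030·0.462·0.00505/0.00125 = 1922.
Re < 2300 → laminar, so f = 64/Re = 0.03329 (roughness is irrelevant in laminar flow).

f ≈ 0.0333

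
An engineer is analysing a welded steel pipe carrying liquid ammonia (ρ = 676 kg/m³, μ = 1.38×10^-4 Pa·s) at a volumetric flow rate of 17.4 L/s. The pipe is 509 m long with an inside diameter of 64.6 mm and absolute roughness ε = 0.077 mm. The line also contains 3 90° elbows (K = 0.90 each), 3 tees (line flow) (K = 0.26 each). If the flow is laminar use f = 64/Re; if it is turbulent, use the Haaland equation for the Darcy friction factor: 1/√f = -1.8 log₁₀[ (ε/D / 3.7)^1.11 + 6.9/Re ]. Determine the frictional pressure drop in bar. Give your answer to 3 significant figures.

Q = 17.4 L/s = 17.4/1000 = 0.0174 m³/s.
Cross-sectional area A = πD²/4 = π(0.0646)²/4 = 0.003278 m²; mean velocity V = Q/A = 0.0174/0.003278 = 5.309 m/s.
Reynolds number Re = ρVD/μ = 676 · 5.309 · 0.0646 / 0.000138 = 1.68e+06.
Re > 4000 → turbulent. Relative roughness ε/D = 7.7e-05/0.0646 = 0.00119. Haaland: 1/√f = -1.8 log₁₀[(0.00119/3.7)^1.11 + 6.9/1.68e+06] = -1.8 log₁₀[0.000133 + 4.11e-06] = 6.953, so f = 0.02068.
Total minor-loss coefficient ΣK = 3·0.9 + 3·0.26 = 3.48.
ΔP = [f·L/D + ΣK]·(ρV²/2) = [0.02068·509/0.0646 + 3.48]·(676·5.309²/2) = [163 + 3.48]·9526 = 1.586e+06 Pa.
ΔP = 1.586e+06 Pa = 15.9 bar.

ΔP ≈ 15.9 bar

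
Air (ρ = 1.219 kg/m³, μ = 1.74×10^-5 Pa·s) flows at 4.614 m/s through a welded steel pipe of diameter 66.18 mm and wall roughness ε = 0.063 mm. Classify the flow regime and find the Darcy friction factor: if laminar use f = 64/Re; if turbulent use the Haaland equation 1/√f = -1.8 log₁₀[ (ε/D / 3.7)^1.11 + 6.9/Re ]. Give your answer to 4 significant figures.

f ≈ 0.02717

Re = ρVD/μ = 1.219·4.614·0.06618/1.74e-05 = 2.139e+04.
Re > 4000 → turbulent. ε/D = 6.3e-05/0.06618 = 0.000952; Haaland: 1/√f = -1.8 log₁₀[0.000104 + 0.000323] = 6.067, so f = 0.02717.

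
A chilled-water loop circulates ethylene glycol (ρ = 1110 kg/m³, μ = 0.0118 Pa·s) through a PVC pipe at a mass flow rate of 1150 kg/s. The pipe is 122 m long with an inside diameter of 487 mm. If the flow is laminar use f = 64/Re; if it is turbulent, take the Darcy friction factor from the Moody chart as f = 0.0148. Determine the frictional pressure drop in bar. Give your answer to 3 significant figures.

A = πD²/4 = π(0.487)²/4 = 0.1863 m²; mean velocity V = ṁ/(ρA) = 1150/(1110 · 0.1863) = 5.562 m/s.
Reynolds number Re = ρVD/μ = 1110 · 5.562 · 0.487 / 0.0118 = 2.548e+05.
Re > 4000 → turbulent; use the Moody-chart value f = 0.0148.
Darcy-Weisbach: ΔP = f(L/D)(ρV²/2) = 0.0148·(122/0.487)·(1110·5.562²/2) = 0.0148·250.5·1.717e+04 = 6.366e+04 Pa.
ΔP = 6.366e+04 Pa = 0.637 bar.

ΔP ≈ 0.637 bar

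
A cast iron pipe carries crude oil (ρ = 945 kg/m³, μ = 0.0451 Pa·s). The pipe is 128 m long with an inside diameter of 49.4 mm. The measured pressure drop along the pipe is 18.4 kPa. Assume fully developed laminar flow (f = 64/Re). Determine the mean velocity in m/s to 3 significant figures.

V ≈ 0.243 m/s

For laminar flow, f = 64/Re with Re = ρVD/μ, so Darcy-Weisbach reduces to ΔP = 32μLV/D². Solving for V: V = ΔP·D²/(32μL) = 1.84e+04·(0.0494)²/(32·0.0451·128) = 0.2431 m/s.
Check: Re = ρVD/μ = 945·0.2431·0.0494/0.0451 = 251.6 < 2300, so the laminar assumption holds.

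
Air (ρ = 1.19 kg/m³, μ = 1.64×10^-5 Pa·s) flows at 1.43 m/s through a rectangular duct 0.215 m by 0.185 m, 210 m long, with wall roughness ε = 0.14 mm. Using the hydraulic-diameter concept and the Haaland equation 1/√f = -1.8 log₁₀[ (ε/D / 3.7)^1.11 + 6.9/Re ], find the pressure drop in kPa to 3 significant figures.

Hydraulic diameter D_h = 4A/P = 4·(0.215·0.185)/(2·(0.215+0.185)) = 0.1591/0.8 = 0.1989 m.
Re = ρVD_h/μ = 1.19·1.43·0.1989/1.64e-05 = 2.064e+04.
ε/D_h = 0.00014/0.1989 = 0.000704; Haaland gives 1/√f = -1.8 log₁₀[7.41e-05+0.000334] = 6.1, so f = 0.02688.
ΔP = f(L/D_h)(ρV²/2) = 0.02688·210/0.1989·1.217 = 34.53 Pa.
ΔP = 0.0345 kPa.

ΔP ≈ 0.0345 kPa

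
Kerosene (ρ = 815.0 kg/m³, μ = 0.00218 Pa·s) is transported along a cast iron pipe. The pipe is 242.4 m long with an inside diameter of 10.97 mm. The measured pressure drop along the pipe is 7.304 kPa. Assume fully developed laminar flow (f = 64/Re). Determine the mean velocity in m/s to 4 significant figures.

For laminar flow, f = 64/Re with Re = ρVD/μ, so Darcy-Weisbach reduces to ΔP = 32μLV/D². Solving for V: V = ΔP·D²/(32μL) = 7304·(0.01097)²/(32·0.00218·242.4) = 0.05198 m/s.
Check: Re = ρVD/μ = 815·0.05198·0.01097/0.00218 = 213.2 < 2300, so the laminar assumption holds.

V ≈ 0.05198 m/s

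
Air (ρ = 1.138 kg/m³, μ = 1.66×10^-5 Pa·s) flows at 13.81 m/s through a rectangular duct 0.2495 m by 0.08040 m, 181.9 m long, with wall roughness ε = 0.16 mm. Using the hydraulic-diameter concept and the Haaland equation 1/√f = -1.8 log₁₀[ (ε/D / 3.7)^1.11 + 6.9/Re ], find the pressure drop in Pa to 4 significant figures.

Hydraulic diameter D_h = 4A/P = 4·(0.2495·0.0804)/(2·(0.2495+0.0804)) = 0.08024/0.6598 = 0.1216 m.
Re = ρVD_h/μ = 1.138·13.81·0.1216/1.66e-05 = 1.151e+05.
ε/D_h = 0.00016/0.1216 = 0.00132; Haaland gives 1/√f = -1.8 log₁₀[0.000148+5.99e-05] = 6.626, so f = 0.02278.
ΔP = f(L/D_h)(ρV²/2) = 0.02278·181.9/0.1216·108.5 = 3697 Pa.

ΔP ≈ 3697 Pa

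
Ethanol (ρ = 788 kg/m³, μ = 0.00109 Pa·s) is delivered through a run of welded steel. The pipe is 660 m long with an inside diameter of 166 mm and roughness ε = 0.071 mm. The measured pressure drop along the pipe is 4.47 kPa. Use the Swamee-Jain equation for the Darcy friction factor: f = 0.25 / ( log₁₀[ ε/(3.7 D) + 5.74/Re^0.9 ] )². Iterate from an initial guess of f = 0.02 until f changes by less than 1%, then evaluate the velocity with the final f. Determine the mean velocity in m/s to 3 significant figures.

Rearranging Darcy-Weisbach: V = √(2·ΔP·D/(f·L·ρ)). With ε/D = 7.1e-05/0.166 = 0.000428, iterate starting from f = 0.02:
  f = 0.02 → V = √(2·4470·0.166/(0.02·660·788)) = 0.3777 m/s; Re = ρVD/μ = 4.533e+04; f → 0.02277
  f = 0.02277 → V = 0.354 m/s; Re = 4.249e+04; f → 0.02304
  f = 0.02304 → V = 0.352 m/s; Re = 4.224e+04; f → 0.02306
Converged (Δf/f < 1%). With the final f = 0.02306: V = √(2·4470·0.166/(0.02306·660·788)) = 0.3518 m/s.

V ≈ 0.352 m/s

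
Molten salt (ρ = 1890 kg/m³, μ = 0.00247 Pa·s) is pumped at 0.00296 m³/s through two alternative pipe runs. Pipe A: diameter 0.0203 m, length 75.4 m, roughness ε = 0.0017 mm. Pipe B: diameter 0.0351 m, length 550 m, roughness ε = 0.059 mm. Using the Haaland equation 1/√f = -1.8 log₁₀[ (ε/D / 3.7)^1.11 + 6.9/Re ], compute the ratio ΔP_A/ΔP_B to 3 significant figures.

ΔP_A/ΔP_B ≈ 1.48

Pipe A: V = Q/A = 0.00296/0.0003237 = 9.146 m/s; Re = 1.421e+05; ε/D = 8.37e-05; Haaland → f = 0.01704; ΔP_A = f(L/D)(ρV²/2) = 5.004e+06 Pa.
Pipe B: V = Q/A = 0.00296/0.0009676 = 3.059 m/s; Re = 8.216e+04; ε/D = 0.00168; Haaland → f = 0.02443; ΔP_B = f(L/D)(ρV²/2) = 3.385e+06 Pa.
ΔP_A/ΔP_B = 5.004e+06/3.385e+06 = 1.48.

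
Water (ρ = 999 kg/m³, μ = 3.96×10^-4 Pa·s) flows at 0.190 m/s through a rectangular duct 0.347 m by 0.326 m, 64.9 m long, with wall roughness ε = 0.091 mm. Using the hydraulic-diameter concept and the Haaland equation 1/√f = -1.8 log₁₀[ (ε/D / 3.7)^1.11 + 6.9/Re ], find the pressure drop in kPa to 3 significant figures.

Hydraulic diameter D_h = 4A/P = 4·(0.347·0.326)/(2·(0.347+0.326)) = 0.4525/1.346 = 0.3362 m.
Re = ρVD_h/μ = 999·0.19·0.3362/0.000396 = 1.611e+05.
ε/D_h = 9.1e-05/0.3362 = 0.000271; Haaland gives 1/√f = -1.8 log₁₀[2.57e-05+4.28e-05] = 7.496, so f = 0.0178.
ΔP = f(L/D_h)(ρV²/2) = 0.0178·64.9/0.3362·18.03 = 61.96 Pa.
ΔP = 0.0620 kPa.

ΔP ≈ 0.0620 kPa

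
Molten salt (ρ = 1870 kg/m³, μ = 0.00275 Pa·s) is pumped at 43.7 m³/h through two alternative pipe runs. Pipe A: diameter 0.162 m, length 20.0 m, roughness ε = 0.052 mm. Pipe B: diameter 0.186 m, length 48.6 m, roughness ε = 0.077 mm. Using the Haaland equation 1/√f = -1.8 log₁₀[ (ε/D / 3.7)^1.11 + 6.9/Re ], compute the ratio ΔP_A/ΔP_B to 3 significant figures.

Pipe A: V = Q/A = 0.01214/0.02061 = 0.5889 m/s; Re = 6.488e+04; ε/D = 0.000321; Haaland → f = 0.02069; ΔP_A = f(L/D)(ρV²/2) = 828.4 Pa.
Pipe B: V = Q/A = 0.01214/0.02717 = 0.4467 m/s; Re = 5.65e+04; ε/D = 0.000414; Haaland → f = 0.02152; ΔP_B = f(L/D)(ρV²/2) = 1049 Pa.
ΔP_A/ΔP_B = 828.4/1049 = 0.790.

ΔP_A/ΔP_B ≈ 0.790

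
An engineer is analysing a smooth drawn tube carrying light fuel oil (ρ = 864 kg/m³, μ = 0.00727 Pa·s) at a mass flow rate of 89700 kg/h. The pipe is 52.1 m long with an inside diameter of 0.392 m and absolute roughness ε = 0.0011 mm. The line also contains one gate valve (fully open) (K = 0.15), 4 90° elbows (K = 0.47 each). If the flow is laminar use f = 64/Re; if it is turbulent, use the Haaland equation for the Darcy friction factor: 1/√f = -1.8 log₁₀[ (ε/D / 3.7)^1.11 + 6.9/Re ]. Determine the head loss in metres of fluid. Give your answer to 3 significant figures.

h_f ≈ 0.0175 m

ṁ = 89700 kg/h = 89700/3600 = 24.92 kg/s.
A = πD²/4 = π(0.392)²/4 = 0.1207 m²; mean velocity V = ṁ/(ρA) = 24.92/(864 · 0.1207) = 0.239 m/s.
Reynolds number Re = ρVD/μ = 864 · 0.239 · 0.392 / 0.00727 = 1.113e+04.
Re > 4000 → turbulent. Relative roughness ε/D = 1.1e-06/0.392 = 2.81e-06. Haaland: 1/√f = -1.8 log₁₀[(2.81e-06/3.7)^1.11 + 6.9/1.113e+04] = -1.8 log₁₀[1.61e-07 + 0.00062] = 5.774, so f = 0.03.
Total minor-loss coefficient ΣK = 1·0.15 + 4·0.47 = 2.03.
ΔP = [f·L/D + ΣK]·(ρV²/2) = [0.03·52.1/0.392 + 2.03]·(864·0.239²/2) = [3.987 + 2.03]·24.67 = 148.4 Pa.
Head loss h_f = ΔP/(ρg) = 148.4/(864·9.81) = 0.0175 m.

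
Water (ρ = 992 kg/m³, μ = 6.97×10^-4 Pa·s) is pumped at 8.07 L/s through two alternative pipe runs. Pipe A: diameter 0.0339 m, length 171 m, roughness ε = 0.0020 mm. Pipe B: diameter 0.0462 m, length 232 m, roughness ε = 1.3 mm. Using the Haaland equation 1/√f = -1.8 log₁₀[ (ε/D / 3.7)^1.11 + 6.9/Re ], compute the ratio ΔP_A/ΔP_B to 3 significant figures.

Pipe A: V = Q/A = 0.00807/0.0009026 = 8.941 m/s; Re = 4.314e+05; ε/D = 5.9e-05; Haaland → f = 0.01407; ΔP_A = f(L/D)(ρV²/2) = 2.814e+06 Pa.
Pipe B: V = Q/A = 0.00807/0.001676 = 4.814 m/s; Re = 3.165e+05; ε/D = 0.0281; Haaland → f = 0.05589; ΔP_B = f(L/D)(ρV²/2) = 3.226e+06 Pa.
ΔP_A/ΔP_B = 2.814e+06/3.226e+06 = 0.872.

ΔP_A/ΔP_B ≈ 0.872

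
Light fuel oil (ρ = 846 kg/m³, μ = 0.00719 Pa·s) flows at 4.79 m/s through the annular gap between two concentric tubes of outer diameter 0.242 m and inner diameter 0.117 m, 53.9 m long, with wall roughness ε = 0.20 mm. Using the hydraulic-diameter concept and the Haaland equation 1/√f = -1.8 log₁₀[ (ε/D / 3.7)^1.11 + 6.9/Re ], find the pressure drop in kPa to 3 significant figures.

ΔP ≈ 103 kPa

Hydraulic diameter D_h = 4A/P = D_o - D_i = 0.242 - 0.117 = 0.125 m.
Re = ρVD_h/μ = 846·4.79·0.125/0.00719 = 7.045e+04.
ε/D_h = 0.0002/0.125 = 0.0016; Haaland gives 1/√f = -1.8 log₁₀[0.000184+9.79e-05] = 6.388, so f = 0.0245.
ΔP = f(L/D_h)(ρV²/2) = 0.0245·53.9/0.125·9705 = 1.025e+05 Pa.
ΔP = 103 kPa.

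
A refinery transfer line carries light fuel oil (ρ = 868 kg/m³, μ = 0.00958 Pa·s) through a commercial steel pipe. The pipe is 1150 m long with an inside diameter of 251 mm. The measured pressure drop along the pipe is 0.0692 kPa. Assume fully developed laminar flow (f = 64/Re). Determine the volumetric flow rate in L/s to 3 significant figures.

Q ≈ 0.612 L/s

For laminar flow, f = 64/Re with Re = ρVD/μ, so Darcy-Weisbach reduces to ΔP = 32μLV/D². Solving for V: V = ΔP·D²/(32μL) = 69.2·(0.251)²/(32·0.00958·1150) = 0.01237 m/s.
Check: Re = ρVD/μ = 868·0.01237·0.251/0.00958 = 281.2 < 2300, so the laminar assumption holds.
Q = V·A = 0.01237·(π/4·0.251²) = 0.0006119 m³/s = 0.612 L/s.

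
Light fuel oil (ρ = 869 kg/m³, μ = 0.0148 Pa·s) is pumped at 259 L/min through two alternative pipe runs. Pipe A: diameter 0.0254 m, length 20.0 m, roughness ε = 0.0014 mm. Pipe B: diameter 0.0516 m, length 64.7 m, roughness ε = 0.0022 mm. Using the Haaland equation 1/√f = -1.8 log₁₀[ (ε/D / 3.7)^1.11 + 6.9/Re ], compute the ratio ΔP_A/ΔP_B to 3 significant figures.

Pipe A: V = Q/A = 0.004317/0.0005067 = 8.519 m/s; Re = 1.271e+04; ε/D = 5.51e-05; Haaland → f = 0.02901; ΔP_A = f(L/D)(ρV²/2) = 7.204e+05 Pa.
Pipe B: V = Q/A = 0.004317/0.002091 = 2.064 m/s; Re = 6254; ε/D = 4.26e-05; Haaland → f = 0.03532; ΔP_B = f(L/D)(ρV²/2) = 8.2e+04 Pa.
ΔP_A/ΔP_B = 7.204e+05/8.2e+04 = 8.79.

ΔP_A/ΔP_B ≈ 8.79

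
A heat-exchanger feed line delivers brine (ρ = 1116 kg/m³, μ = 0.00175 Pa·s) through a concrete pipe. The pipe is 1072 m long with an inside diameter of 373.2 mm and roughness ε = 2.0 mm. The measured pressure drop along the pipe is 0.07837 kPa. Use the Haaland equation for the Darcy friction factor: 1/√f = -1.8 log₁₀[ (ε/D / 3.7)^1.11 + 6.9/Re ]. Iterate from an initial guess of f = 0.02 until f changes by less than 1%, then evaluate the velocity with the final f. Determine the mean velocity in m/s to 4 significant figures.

V ≈ 0.03546 m/s

Rearranging Darcy-Weisbach: V = √(2·ΔP·D/(f·L·ρ)). With ε/D = 0.002/0.3732 = 0.00536, iterate starting from f = 0.02:
  f = 0.02 → V = √(2·78.37·0.3732/(0.02·1072·1116)) = 0.04944 m/s; Re = ρVD/μ = 1.177e+04; f → 0.03699
  f = 0.03699 → V = 0.03636 m/s; Re = 8653; f → 0.03873
  f = 0.03873 → V = 0.03553 m/s; Re = 8456; f → 0.03887
Converged (Δf/f < 1%). With the final f = 0.03887: V = √(2·78.37·0.3732/(0.03887·1072·1116)) = 0.03546 m/s.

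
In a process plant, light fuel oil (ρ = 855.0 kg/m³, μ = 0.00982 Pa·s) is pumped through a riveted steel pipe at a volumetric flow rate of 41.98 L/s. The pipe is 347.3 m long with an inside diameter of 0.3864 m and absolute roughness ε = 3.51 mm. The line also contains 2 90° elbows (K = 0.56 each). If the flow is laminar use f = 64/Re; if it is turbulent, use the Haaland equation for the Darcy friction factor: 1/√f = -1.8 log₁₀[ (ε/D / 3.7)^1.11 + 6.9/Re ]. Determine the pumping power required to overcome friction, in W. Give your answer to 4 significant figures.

P ≈ 87.87 W

Q = 41.98 L/s = 41.98/1000 = 0.04198 m³/s.
Cross-sectional area A = πD²/4 = π(0.3864)²/4 = 0.1173 m²; mean velocity V = Q/A = 0.04198/0.1173 = 0.358 m/s.
Reynolds number Re = ρVD/μ = 855 · 0.358 · 0.3864 / 0.00982 = 1.204e+04.
Re > 4000 → turbulent. Relative roughness ε/D = 0.00351/0.3864 = 0.00908. Haaland: 1/√f = -1.8 log₁₀[(0.00908/3.7)^1.11 + 6.9/1.204e+04] = -1.8 log₁₀[0.00127 + 0.000573] = 4.923, so f = 0.04126.
Total minor-loss coefficient ΣK = 2·0.56 = 1.12.
ΔP = [f·L/D + ΣK]·(ρV²/2) = [0.04126·347.3/0.3864 + 1.12]·(855·0.358²/2) = [37.08 + 1.12]·54.79 = 2093 Pa.
Pumping power P = QΔP = 0.04198·2093 = 87.871 W = 87.87 W.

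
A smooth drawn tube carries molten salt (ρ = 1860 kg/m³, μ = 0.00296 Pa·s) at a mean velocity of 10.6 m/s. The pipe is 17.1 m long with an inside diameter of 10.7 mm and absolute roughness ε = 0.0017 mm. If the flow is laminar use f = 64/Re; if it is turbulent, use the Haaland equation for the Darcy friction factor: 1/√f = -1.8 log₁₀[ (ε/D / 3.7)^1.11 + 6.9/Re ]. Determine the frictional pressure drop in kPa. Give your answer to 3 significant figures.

ΔP ≈ 3300 kPa

Reynolds number Re = ρVD/μ = 1860 · 10.6 · 0.0107 / 0.00296 = 7.127e+04.
Re > 4000 → turbulent. Relative roughness ε/D = 1.7e-06/0.0107 = 0.000159. Haaland: 1/√f = -1.8 log₁₀[(0.000159/3.7)^1.11 + 6.9/7.127e+04] = -1.8 log₁₀[1.42e-05 + 9.68e-05] = 7.118, so f = 0.01974.
Darcy-Weisbach: ΔP = f(L/D)(ρV²/2) = 0.01974·(17.1/0.0107)·(1860·10.6²/2) = 0.01974·1598·1.045e+05 = 3.296e+06 Pa.
ΔP = 3.296e+06 Pa = 3300 kPa.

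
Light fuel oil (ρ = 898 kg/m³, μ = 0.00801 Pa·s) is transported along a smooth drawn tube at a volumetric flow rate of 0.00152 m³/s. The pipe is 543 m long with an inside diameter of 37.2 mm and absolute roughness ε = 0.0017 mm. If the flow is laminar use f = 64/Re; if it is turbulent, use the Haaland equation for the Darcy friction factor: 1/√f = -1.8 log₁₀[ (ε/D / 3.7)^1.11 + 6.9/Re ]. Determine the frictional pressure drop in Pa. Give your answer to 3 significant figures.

Cross-sectional area A = πD²/4 = π(0.0372)²/4 = 0.001087 m²; mean velocity V = Q/A = 0.00152/0.001087 = 1.399 m/s.
Reynolds number Re = ρVD/μ = 898 · 1.399 · 0.0372 / 0.00801 = 5832.
Re > 4000 → turbulent. Relative roughness ε/D = 1.7e-06/0.0372 = 4.57e-05. Haaland: 1/√f = -1.8 log₁₀[(4.57e-05/3.7)^1.11 + 6.9/5832] = -1.8 log₁₀[3.56e-06 + 0.00118] = 5.266, so f = 0.03606.
Darcy-Weisbach: ΔP = f(L/D)(ρV²/2) = 0.03606·(543/0.0372)·(898·1.399²/2) = 0.03606·1.46e+04·878.2 = 4.622e+05 Pa.

ΔP ≈ 462000 Pa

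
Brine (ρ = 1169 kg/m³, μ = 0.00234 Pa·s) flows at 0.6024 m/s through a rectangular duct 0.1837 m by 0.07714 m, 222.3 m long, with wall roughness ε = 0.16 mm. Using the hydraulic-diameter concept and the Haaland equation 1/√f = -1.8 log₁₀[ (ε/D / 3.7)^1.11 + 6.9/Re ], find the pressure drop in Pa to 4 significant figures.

Hydraulic diameter D_h = 4A/P = 4·(0.1837·0.07714)/(2·(0.1837+0.07714)) = 0.05668/0.5217 = 0.1087 m.
Re = ρVD_h/μ = 1169·0.6024·0.1087/0.00234 = 3.27e+04.
ε/D_h = 0.00016/0.1087 = 0.00147; Haaland gives 1/√f = -1.8 log₁₀[0.000168+0.000211] = 6.158, so f = 0.02637.
ΔP = f(L/D_h)(ρV²/2) = 0.02637·222.3/0.1087·212.1 = 1.144e+04 Pa.

ΔP ≈ 11440 Pa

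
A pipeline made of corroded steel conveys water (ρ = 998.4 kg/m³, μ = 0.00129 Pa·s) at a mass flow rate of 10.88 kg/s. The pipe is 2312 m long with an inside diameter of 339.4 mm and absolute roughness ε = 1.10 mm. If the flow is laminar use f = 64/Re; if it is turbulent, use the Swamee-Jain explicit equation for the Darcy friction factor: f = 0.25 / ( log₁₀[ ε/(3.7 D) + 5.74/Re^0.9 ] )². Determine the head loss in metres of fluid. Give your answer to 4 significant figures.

h_f ≈ 0.1542 m

A = πD²/4 = π(0.3394)²/4 = 0.09047 m²; mean velocity V = ṁ/(ρA) = 10.88/(998.4 · 0.09047) = 0.1205 m/s.
Reynolds number Re = ρVD/μ = 998.4 · 0.1205 · 0.3394 / 0.00129 = 3.164e+04.
Re > 4000 → turbulent. Relative roughness ε/D = 0.0011/0.3394 = 0.00324. Swamee-Jain: f = 0.25/(log₁₀[0.00324/3.7 + 5.74/3.164e+04^0.9])² = 0.25/(log₁₀[0.000876 + 0.000511])² = 0.25/(-2.858)² = 0.03061.
Darcy-Weisbach: ΔP = f(L/D)(ρV²/2) = 0.03061·(2312/0.3394)·(998.4·0.1205²/2) = 0.03061·6812·7.243 = 1510 Pa.
Head loss h_f = ΔP/(ρg) = 1510/(998.4·9.81) = 0.1542 m.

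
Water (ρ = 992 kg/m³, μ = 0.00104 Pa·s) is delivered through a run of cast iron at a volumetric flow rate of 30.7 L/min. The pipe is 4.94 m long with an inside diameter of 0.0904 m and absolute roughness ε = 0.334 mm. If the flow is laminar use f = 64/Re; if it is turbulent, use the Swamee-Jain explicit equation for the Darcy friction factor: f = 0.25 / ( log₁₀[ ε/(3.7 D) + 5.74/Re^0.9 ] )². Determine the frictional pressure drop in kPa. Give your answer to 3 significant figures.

ΔP ≈ 0.00678 kPa

Q = 30.7 L/min = 30.7/60000 = 0.0005117 m³/s.
Cross-sectional area A = πD²/4 = π(0.0904)²/4 = 0.006418 m²; mean velocity V = Q/A = 0.0005117/0.006418 = 0.07972 m/s.
Reynolds number Re = ρVD/μ = 992 · 0.07972 · 0.0904 / 0.00104 = 6874.
Re > 4000 → turbulent. Relative roughness ε/D = 0.000334/0.0904 = 0.00369. Swamee-Jain: f = 0.25/(log₁₀[0.00369/3.7 + 5.74/6874^0.9])² = 0.25/(log₁₀[0.000999 + 0.00202])² = 0.25/(-2.52)² = 0.03936.
Darcy-Weisbach: ΔP = f(L/D)(ρV²/2) = 0.03936·(4.94/0.0904)·(992·0.07972²/2) = 0.03936·54.65·3.152 = 6.78 Pa.
ΔP = 6.78 Pa = 0.00678 kPa.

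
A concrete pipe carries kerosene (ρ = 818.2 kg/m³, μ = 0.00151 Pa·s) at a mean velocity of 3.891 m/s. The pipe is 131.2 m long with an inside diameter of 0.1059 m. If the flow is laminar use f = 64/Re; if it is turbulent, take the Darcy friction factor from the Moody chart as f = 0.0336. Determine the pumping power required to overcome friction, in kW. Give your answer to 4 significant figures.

Reynolds number Re = ρVD/μ = 818.2 · 3.891 · 0.1059 / 0.00151 = 2.233e+05.
Re > 4000 → turbulent; use the Moody-chart value f = 0.0336.
Darcy-Weisbach: ΔP = f(L/D)(ρV²/2) = 0.0336·(131.2/0.1059)·(818.2·3.891²/2) = 0.0336·1239·6194 = 2.578e+05 Pa.
Q = V·A = 3.891·0.008808 = 0.03427 m³/s.
Pumping power P = QΔP = 0.03427·2.578e+05 = 8836.3 W = 8.836 kW.

P ≈ 8.836 kW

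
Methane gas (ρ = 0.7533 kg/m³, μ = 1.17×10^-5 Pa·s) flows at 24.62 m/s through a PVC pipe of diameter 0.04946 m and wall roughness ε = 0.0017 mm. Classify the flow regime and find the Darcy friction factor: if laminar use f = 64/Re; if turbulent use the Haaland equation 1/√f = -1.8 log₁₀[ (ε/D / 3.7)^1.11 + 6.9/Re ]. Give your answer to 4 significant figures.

Re = ρVD/μ = 0.7533·24.62·0.04946/1.17e-05 = 7.84e+04.
Re > 4000 → turbulent. ε/D = 1.7e-06/0.04946 = 3.44e-05; Haaland: 1/√f = -1.8 log₁₀[2.6e-06 + 8.8e-05] = 7.277, so f = 0.01888.

f ≈ 0.01888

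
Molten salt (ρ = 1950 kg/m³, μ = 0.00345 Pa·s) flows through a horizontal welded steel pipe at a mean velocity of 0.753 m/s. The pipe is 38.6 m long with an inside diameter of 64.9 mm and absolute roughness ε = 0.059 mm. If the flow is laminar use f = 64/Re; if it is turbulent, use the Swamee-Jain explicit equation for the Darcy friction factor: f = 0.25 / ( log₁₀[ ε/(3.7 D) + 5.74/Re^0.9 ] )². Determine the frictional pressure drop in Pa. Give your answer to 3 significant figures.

Reynolds number Re = ρVD/μ = 1950 · 0.753 · 0.0649 / 0.00345 = 2.762e+04.
Re > 4000 → turbulent. Relative roughness ε/D = 5.9e-05/0.0649 = 0.000909. Swamee-Jain: f = 0.25/(log₁₀[0.000909/3.7 + 5.74/2.762e+04^0.9])² = 0.25/(log₁₀[0.000246 + 0.000578])² = 0.25/(-3.084)² = 0.02628.
Darcy-Weisbach: ΔP = f(L/D)(ρV²/2) = 0.02628·(38.6/0.0649)·(1950·0.753²/2) = 0.02628·594.8·552.8 = 8641 Pa.

ΔP ≈ 8640 Pa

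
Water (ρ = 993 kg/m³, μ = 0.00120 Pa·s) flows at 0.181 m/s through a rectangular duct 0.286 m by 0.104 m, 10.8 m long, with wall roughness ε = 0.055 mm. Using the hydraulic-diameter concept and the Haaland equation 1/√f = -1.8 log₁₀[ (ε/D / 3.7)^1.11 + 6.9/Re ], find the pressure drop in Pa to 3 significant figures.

Hydraulic diameter D_h = 4A/P = 4·(0.286·0.104)/(2·(0.286+0.104)) = 0.119/0.78 = 0.1525 m.
Re = ρVD_h/μ = 993·0.181·0.1525/0.0012 = 2.285e+04.
ε/D_h = 5.5e-05/0.1525 = 0.000361; Haaland gives 1/√f = -1.8 log₁₀[3.53e-05+0.000302] = 6.25, so f = 0.0256.
ΔP = f(L/D_h)(ρV²/2) = 0.0256·10.8/0.1525·16.27 = 29.49 Pa.

ΔP ≈ 29.5 Pa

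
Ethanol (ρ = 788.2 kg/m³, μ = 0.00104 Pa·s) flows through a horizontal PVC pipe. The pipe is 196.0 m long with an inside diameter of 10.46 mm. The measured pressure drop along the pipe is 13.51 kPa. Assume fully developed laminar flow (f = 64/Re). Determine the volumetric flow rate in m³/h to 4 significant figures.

Q ≈ 0.07010 m³/h

For laminar flow, f = 64/Re with Re = ρVD/μ, so Darcy-Weisbach reduces to ΔP = 32μLV/D². Solving for V: V = ΔP·D²/(32μL) = 1.351e+04·(0.01046)²/(32·0.00104·196) = 0.2266 m/s.
Check: Re = ρVD/μ = 788.2·0.2266·0.01046/0.00104 = 1796 < 2300, so the laminar assumption holds.
Q = V·A = 0.2266·(π/4·0.01046²) = 1.947e-05 m³/s = 0.07010 m³/h.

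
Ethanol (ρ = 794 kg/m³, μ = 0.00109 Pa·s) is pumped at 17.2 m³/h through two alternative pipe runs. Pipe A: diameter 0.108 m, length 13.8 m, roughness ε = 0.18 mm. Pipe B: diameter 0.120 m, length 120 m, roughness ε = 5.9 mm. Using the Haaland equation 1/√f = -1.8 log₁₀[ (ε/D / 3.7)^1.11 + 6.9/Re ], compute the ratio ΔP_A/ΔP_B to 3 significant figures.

Pipe A: V = Q/A = 0.004778/0.009161 = 0.5215 m/s; Re = 4.103e+04; ε/D = 0.00167; Haaland → f = 0.02605; ΔP_A = f(L/D)(ρV²/2) = 359.4 Pa.
Pipe B: V = Q/A = 0.004778/0.01131 = 0.4224 m/s; Re = 3.693e+04; ε/D = 0.0492; Haaland → f = 0.07181; ΔP_B = f(L/D)(ρV²/2) = 5087 Pa.
ΔP_A/ΔP_B = 359.4/5087 = 0.0706.

ΔP_A/ΔP_B ≈ 0.0706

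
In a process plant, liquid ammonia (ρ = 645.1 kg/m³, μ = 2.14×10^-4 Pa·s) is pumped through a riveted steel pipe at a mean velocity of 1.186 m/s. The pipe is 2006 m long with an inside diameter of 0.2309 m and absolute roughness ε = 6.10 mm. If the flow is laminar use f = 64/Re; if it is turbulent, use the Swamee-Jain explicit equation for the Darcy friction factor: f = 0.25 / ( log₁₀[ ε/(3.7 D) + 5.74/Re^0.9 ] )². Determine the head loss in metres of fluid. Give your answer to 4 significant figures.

h_f ≈ 33.85 m

Reynolds number Re = ρVD/μ = 645.1 · 1.186 · 0.2309 / 0.000214 = 8.255e+05.
Re > 4000 → turbulent. Relative roughness ε/D = 0.0061/0.2309 = 0.0264. Swamee-Jain: f = 0.25/(log₁₀[0.0264/3.7 + 5.74/8.255e+05^0.9])² = 0.25/(log₁₀[0.00714 + 2.72e-05])² = 0.25/(-2.145)² = 0.05435.
Darcy-Weisbach: ΔP = f(L/D)(ρV²/2) = 0.05435·(2006/0.2309)·(645.1·1.186²/2) = 0.05435·8688·453.7 = 2.142e+05 Pa.
Head loss h_f = ΔP/(ρg) = 2.142e+05/(645.1·9.81) = 33.85 m.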